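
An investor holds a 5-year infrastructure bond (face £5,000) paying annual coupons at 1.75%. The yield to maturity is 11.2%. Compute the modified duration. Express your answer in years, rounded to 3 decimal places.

4.300 years

Periodic yield y = 0.112. First find Macaulay duration:
  t   CF        PV=CF/(1+0.112)^t    t·PV
  1        87.50        78.6871        78.6871
  2        87.50        70.7617       141.5235
  3        87.50        63.6347       190.9040
  4        87.50        57.2254       228.9016
  5     5,087.50     2,992.1302    14,960.6509
  Σ                  3,262.4390    15,600.6671
P = 3,262.4390; Macaulay duration = 15,600.6671 / 3,262.4390 = 4.78190 years.
Modified duration = D_Mac / (1 + y) = 4.78190 / 1.112 = 4.30027 years.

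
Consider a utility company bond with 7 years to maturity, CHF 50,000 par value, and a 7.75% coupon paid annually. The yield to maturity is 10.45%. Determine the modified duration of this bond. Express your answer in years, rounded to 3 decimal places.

Periodic yield y = 0.1045. First find Macaulay duration:
  t   CF        PV=CF/(1+0.1045)^t    t·PV
  1     3,875.00     3,508.3748     3,508.3748
  2     3,875.00     3,176.4371     6,352.8743
  3     3,875.00     2,875.9051     8,627.7152
  4     3,875.00     2,603.8072    10,415.2289
  5     3,875.00     2,357.4533    11,787.2667
  6     3,875.00     2,134.4077    12,806.4464
  7    53,875.00    26,867.4990   188,072.4931
  Σ                 43,523.8844   241,570.3994
P = 43,523.8844; Macaulay duration = 241,570.3994 / 43,523.8844 = 5.55030 years.
Modified duration = D_Mac / (1 + y) = 5.55030 / 1.1045 = 5.02517 years.

5.025 years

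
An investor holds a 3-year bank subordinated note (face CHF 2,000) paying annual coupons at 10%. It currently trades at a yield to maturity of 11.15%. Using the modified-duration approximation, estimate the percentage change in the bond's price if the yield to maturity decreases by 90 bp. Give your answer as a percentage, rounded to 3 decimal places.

+2.212%

Periodic yield y = 0.1115. Modified duration first:
  t   CF        PV=CF/(1+0.1115)^t    t·PV
  1       200.00       179.9370       179.9370
  2       200.00       161.8867       323.7733
  3     2,200.00     1,602.1172     4,806.3516
  Σ                  1,943.9409     5,310.0619
P = 1,943.9409; D_Mac = 2.73160 yrs; D_mod = 2.73160/(1+0.1115) = 2.45758 yrs.
ΔP/P ≈ -D_mod · Δy = -2.45758 × (-0.009) = +0.022118 = +2.2118%.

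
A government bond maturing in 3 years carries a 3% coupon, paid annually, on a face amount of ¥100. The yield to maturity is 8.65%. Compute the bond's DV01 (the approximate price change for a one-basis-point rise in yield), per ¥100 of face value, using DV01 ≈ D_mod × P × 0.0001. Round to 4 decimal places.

Periodic yield y = 0.0865.
  t   CF        PV=CF/(1+0.0865)^t    t·PV
  1         3.00         2.7612         2.7612
  2         3.00         2.5413         5.0827
  3       103.00        80.3060       240.9180
  Σ                     85.6085       248.7618
P = 85.6085; D_Mac = 2.90581 yrs; D_mod = 2.67447 yrs.
DV01 ≈ 2.67447 × 85.6085 × 0.0001 = 0.022896.

¥0.0229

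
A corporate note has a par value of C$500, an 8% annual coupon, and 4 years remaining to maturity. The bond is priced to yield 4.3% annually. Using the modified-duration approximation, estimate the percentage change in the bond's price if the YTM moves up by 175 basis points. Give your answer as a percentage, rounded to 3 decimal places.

Periodic yield y = 0.043. Modified duration first:
  t   CF        PV=CF/(1+0.043)^t    t·PV
  1        40.00        38.3509        38.3509
  2        40.00        36.7698        73.5396
  3        40.00        35.2539       105.7617
  4       540.00       456.3064     1,825.2255
  Σ                    566.6810     2,042.8777
P = 566.6810; D_Mac = 3.60499 yrs; D_mod = 3.60499/(1+0.043) = 3.45636 yrs.
ΔP/P ≈ -D_mod · Δy = -3.45636 × (+0.0175) = -0.060486 = -6.0486%.

-6.049%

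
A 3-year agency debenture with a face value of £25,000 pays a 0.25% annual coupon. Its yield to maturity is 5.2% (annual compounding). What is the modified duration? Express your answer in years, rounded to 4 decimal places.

Periodic yield y = 0.052. First find Macaulay duration:
  t   CF        PV=CF/(1+0.052)^t    t·PV
  1        62.50        59.4106        59.4106
  2        62.50        56.4740       112.9480
  3    25,062.50    21,526.6857    64,580.0572
  Σ                 21,642.5704    64,752.4158
P = 21,642.5704; Macaulay duration = 64,752.4158 / 21,642.5704 = 2.99190 years.
Modified duration = D_Mac / (1 + y) = 2.99190 / 1.052 = 2.84401 years.

2.8440 years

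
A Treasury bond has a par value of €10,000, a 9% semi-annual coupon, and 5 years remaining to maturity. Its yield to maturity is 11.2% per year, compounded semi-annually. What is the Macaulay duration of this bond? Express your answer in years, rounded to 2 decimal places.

Periodic yield y = 0.056. Discount each cash flow and weight by its period:
  t   CF        PV=CF/(1+0.056)^t    t·PV
  1       450.00       426.1364       426.1364
  2       450.00       403.5382       807.0764
  3       450.00       382.1385     1,146.4154
  4       450.00       361.8736     1,447.4942
  5       450.00       342.6833     1,713.4164
  6       450.00       324.5107     1,947.0641
  7       450.00       307.3018     2,151.1125
  8       450.00       291.0055     2,328.0438
  9       450.00       275.5734     2,480.1603
  10   10,450.00     6,060.0626    60,600.6257
  Σ                  9,174.8238    75,047.5454
Price P = Σ PV = 9,174.8238.
Macaulay duration = Σ(t·PV) / P = 75,047.5454 / 9,174.8238 = 8.17973 half-year periods.
In years: 8.17973 / 2 = 4.08986 years.

4.09 years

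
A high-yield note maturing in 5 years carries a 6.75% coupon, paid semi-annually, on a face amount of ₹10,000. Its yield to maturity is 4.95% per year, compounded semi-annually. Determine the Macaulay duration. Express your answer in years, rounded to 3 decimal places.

Periodic yield y = 0.02475. Discount each cash flow and weight by its period:
  t   CF        PV=CF/(1+0.02475)^t    t·PV
  1       337.50       329.3486       329.3486
  2       337.50       321.3941       642.7882
  3       337.50       313.6317       940.8952
  4       337.50       306.0568     1,224.2273
  5       337.50       298.6649     1,493.3243
  6       337.50       291.4514     1,748.7087
  7       337.50       284.4122     1,990.8857
  8       337.50       277.5431     2,220.3444
  9       337.50       270.8398     2,437.5579
  10   10,337.50     8,095.3616    80,953.6161
  Σ                 10,788.7043    93,981.6965
Price P = Σ PV = 10,788.7043.
Macaulay duration = Σ(t·PV) / P = 93,981.6965 / 10,788.7043 = 8.71112 half-year periods.
In years: 8.71112 / 2 = 4.35556 years.

4.356 years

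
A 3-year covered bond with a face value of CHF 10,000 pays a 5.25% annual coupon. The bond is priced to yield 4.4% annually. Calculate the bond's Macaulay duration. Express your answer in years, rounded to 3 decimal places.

Periodic yield y = 0.044. Discount each cash flow and weight by its year:
  t   CF        PV=CF/(1+0.044)^t    t·PV
  1       525.00       502.8736       502.8736
  2       525.00       481.6797       963.3593
  3    10,525.00     9,249.5501    27,748.6503
  Σ                 10,234.1033    29,214.8831
Price P = Σ PV = 10,234.1033.
Macaulay duration = Σ(t·PV) / P = 29,214.8831 / 10,234.1033 = 2.85466 years.

2.855 years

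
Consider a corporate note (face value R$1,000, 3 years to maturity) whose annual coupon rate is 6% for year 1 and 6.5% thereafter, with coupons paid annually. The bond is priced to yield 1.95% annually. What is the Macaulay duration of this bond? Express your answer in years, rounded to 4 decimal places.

Periodic yield y = 0.0195. Discount each cash flow and weight by its year:
  t   CF        PV=CF/(1+0.0195)^t    t·PV
  1        60.00        58.8524        58.8524
  2        65.00        62.5373       125.0745
  3     1,065.00     1,005.0506     3,015.1517
  Σ                  1,126.4402     3,199.0786
Price P = Σ PV = 1,126.4402.
Macaulay duration = Σ(t·PV) / P = 3,199.0786 / 1,126.4402 = 2.83999 years.

2.8400 years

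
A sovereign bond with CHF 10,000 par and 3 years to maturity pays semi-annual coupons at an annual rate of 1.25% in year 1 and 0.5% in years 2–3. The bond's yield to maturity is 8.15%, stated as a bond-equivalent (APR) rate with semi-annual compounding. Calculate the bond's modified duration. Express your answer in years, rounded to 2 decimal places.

Periodic yield y = 0.04075. First find Macaulay duration:
  t   CF        PV=CF/(1+0.04075)^t    t·PV
  1        62.50        60.0528        60.0528
  2        62.50        57.7015       115.4030
  3        25.00        22.1769        66.5307
  4        25.00        21.3086        85.2343
  5        25.00        20.4742       102.3712
  6    10,025.00     7,888.7077    47,332.2461
  Σ                  8,070.4218    47,761.8382
P = 8,070.4218; Macaulay duration = 47,761.8382 / 8,070.4218 = 5.91813 half-year periods = 2.95907 years.
Modified duration = D_Mac / (1 + y) = 2.95907 / 1.04075 = 2.84321 years.

2.84 years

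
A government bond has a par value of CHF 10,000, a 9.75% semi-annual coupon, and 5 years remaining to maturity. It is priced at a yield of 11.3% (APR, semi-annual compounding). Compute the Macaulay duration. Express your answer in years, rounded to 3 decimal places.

Periodic yield y = 0.0565. Discount each cash flow and weight by its period:
  t   CF        PV=CF/(1+0.0565)^t    t·PV
  1       487.50       461.4292       461.4292
  2       487.50       436.7527       873.5054
  3       487.50       413.3959     1,240.1876
  4       487.50       391.2881     1,565.1523
  5       487.50       370.3626     1,851.8130
  6       487.50       350.5562     2,103.3370
  7       487.50       331.8090     2,322.6627
  8       487.50       314.0643     2,512.5146
  9       487.50       297.2686     2,675.4178
  10   10,487.50     6,053.0876    60,530.8761
  Σ                  9,420.0142    76,136.8958
Price P = Σ PV = 9,420.0142.
Macaulay duration = Σ(t·PV) / P = 76,136.8958 / 9,420.0142 = 8.08246 half-year periods.
In years: 8.08246 / 2 = 4.04123 years.

4.041 years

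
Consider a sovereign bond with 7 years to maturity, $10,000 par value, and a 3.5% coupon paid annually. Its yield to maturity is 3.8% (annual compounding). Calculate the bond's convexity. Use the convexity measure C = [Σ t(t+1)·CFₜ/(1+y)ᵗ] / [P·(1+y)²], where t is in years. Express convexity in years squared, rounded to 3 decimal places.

With y = 0.038:
  t   CF        PV=CF/(1+0.038)^t    t·PV        t(t+1)·PV
  1       350.00       337.1869       337.1869         674.3738
  2       350.00       324.8429       649.6857       1,949.0572
  3       350.00       312.9507       938.8522       3,755.4089
  4       350.00       301.4940     1,205.9759       6,029.8794
  5       350.00       290.4566     1,452.2831       8,713.6986
  6       350.00       279.8233     1,678.9400      11,752.5799
  7    10,350.00     7,971.8455    55,802.9188     446,423.3501
  Σ                  9,818.6000    62,065.8426     479,298.3479
P = 9,818.6000.
Convexity = Σ t(t+1)·PV / [P·(1+y)²] = 479,298.3479 / (9,818.6000 × 1.077444) = 45.30662.

45.307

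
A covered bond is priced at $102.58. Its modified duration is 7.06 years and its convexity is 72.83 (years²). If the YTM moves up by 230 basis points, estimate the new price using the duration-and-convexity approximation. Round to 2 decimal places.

Duration effect: -D_mod·Δy = -7.06 × (+0.023) = -0.162380
Convexity effect: ½·C·(Δy)² = 0.5 × 72.83 × (0.023)² = +0.019263535
ΔP/P ≈ -0.162380 + 0.019263535 = -0.143116465
New price ≈ 102.58 × (1 - 0.143116465) = 87.8991130203.

$87.90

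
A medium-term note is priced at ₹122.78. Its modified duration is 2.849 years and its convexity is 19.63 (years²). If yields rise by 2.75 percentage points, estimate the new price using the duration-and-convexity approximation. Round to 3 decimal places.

Duration effect: -D_mod·Δy = -2.849 × (+0.0275) = -0.0783475
Convexity effect: ½·C·(Δy)² = 0.5 × 19.63 × (0.0275)² = +0.00742259375
ΔP/P ≈ -0.0783475 + 0.00742259375 = -0.07092490625
New price ≈ 122.78 × (1 - 0.07092490625) = 114.071840010625.

₹114.072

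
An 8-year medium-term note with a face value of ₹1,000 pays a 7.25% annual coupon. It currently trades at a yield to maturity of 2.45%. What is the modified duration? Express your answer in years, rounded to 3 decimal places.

Periodic yield y = 0.0245. First find Macaulay duration:
  t   CF        PV=CF/(1+0.0245)^t    t·PV
  1        72.50        70.7662        70.7662
  2        72.50        69.0739       138.1478
  3        72.50        67.4221       202.2662
  4        72.50        65.8097       263.2389
  5        72.50        64.2360       321.1798
  6        72.50        62.6998       376.1989
  7        72.50        61.2004       428.4028
  8     1,072.50       883.6934     7,069.5470
  Σ                  1,344.9015     8,869.7477
P = 1,344.9015; Macaulay duration = 8,869.7477 / 1,344.9015 = 6.59509 years.
Modified duration = D_Mac / (1 + y) = 6.59509 / 1.0245 = 6.43738 years.

6.437 years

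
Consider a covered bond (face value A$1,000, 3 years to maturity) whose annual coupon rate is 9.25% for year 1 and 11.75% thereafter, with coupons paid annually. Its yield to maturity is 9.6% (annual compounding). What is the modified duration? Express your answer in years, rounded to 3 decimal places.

2.501 years

Periodic yield y = 0.096. First find Macaulay duration:
  t   CF        PV=CF/(1+0.096)^t    t·PV
  1        92.50        84.3978        84.3978
  2       117.50        97.8175       195.6351
  3     1,117.50       848.8205     2,546.4616
  Σ                  1,031.0359     2,826.4945
P = 1,031.0359; Macaulay duration = 2,826.4945 / 1,031.0359 = 2.74141 years.
Modified duration = D_Mac / (1 + y) = 2.74141 / 1.096 = 2.50129 years.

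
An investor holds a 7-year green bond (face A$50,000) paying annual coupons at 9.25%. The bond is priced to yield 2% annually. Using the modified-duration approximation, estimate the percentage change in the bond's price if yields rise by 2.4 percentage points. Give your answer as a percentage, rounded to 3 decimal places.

-13.518%

Periodic yield y = 0.02. Modified duration first:
  t   CF        PV=CF/(1+0.02)^t    t·PV
  1     4,625.00     4,534.3137     4,534.3137
  2     4,625.00     4,445.4056     8,890.8112
  3     4,625.00     4,358.2408    13,074.7224
  4     4,625.00     4,272.7851    17,091.1404
  5     4,625.00     4,189.0050    20,945.0250
  6     4,625.00     4,106.8676    24,641.2059
  7    54,625.00    47,554.3498   332,880.4483
  Σ                 73,460.9676   422,057.6669
P = 73,460.9676; D_Mac = 5.74533 yrs; D_mod = 5.74533/(1+0.02) = 5.63268 yrs.
ΔP/P ≈ -D_mod · Δy = -5.63268 × (+0.024) = -0.135184 = -13.5184%.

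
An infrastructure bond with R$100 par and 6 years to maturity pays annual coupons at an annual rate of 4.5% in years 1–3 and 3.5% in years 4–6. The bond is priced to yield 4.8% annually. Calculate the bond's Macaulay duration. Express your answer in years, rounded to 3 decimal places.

Periodic yield y = 0.048. Discount each cash flow and weight by its year:
  t   CF        PV=CF/(1+0.048)^t    t·PV
  1         4.50         4.2939         4.2939
  2         4.50         4.0972         8.1945
  3         4.50         3.9096        11.7287
  4         3.50         2.9015        11.6060
  5         3.50         2.7686        13.8430
  6       103.50        78.1219       468.7312
  Σ                     96.0927       518.3973
Price P = Σ PV = 96.0927.
Macaulay duration = Σ(t·PV) / P = 518.3973 / 96.0927 = 5.39476 years.

5.395 years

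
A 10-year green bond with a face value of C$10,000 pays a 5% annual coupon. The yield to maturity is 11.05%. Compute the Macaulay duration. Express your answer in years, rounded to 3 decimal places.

7.561 years

Periodic yield y = 0.1105. Discount each cash flow and weight by its year:
  t   CF        PV=CF/(1+0.1105)^t    t·PV
  1       500.00       450.2476       450.2476
  2       500.00       405.4459       810.8917
  3       500.00       365.1021     1,095.3063
  4       500.00       328.7727     1,315.0908
  5       500.00       296.0583     1,480.2913
  6       500.00       266.5991     1,599.5944
  7       500.00       240.0712     1,680.4984
  8       500.00       216.1830     1,729.4638
  9       500.00       194.6718     1,752.0458
  10   10,500.00     3,681.3208    36,813.2085
  Σ                  6,444.4724    48,726.6387
Price P = Σ PV = 6,444.4724.
Macaulay duration = Σ(t·PV) / P = 48,726.6387 / 6,444.4724 = 7.56100 years.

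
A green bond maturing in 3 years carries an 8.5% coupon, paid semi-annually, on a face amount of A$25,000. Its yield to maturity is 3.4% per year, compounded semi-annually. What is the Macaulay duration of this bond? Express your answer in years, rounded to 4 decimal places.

2.7321 years

Periodic yield y = 0.017. Discount each cash flow and weight by its period:
  t   CF        PV=CF/(1+0.017)^t    t·PV
  1     1,062.50     1,044.7394     1,044.7394
  2     1,062.50     1,027.2757     2,054.5515
  3     1,062.50     1,010.1040     3,030.3119
  4     1,062.50       993.2192     3,972.8770
  5     1,062.50       976.6168     4,883.0838
  6    26,062.50    23,555.3930   141,332.3581
  Σ                 28,607.3482   156,317.9218
Price P = Σ PV = 28,607.3482.
Macaulay duration = Σ(t·PV) / P = 156,317.9218 / 28,607.3482 = 5.46426 half-year periods.
In years: 5.46426 / 2 = 2.73213 years.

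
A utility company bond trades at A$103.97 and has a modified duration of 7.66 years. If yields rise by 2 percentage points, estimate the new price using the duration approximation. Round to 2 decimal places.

Duration approximation: ΔP/P ≈ -D_mod · Δy = -7.66 × (+0.02) = -0.153200.
New price ≈ 103.97 × (1 - 0.153200) = 88.041796.

A$88.04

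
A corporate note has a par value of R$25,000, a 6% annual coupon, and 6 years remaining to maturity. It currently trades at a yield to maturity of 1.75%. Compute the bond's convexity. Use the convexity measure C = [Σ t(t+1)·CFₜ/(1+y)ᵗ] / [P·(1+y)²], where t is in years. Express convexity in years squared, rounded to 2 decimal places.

With y = 0.0175:
  t   CF        PV=CF/(1+0.0175)^t    t·PV        t(t+1)·PV
  1     1,500.00     1,474.2015     1,474.2015       2,948.4029
  2     1,500.00     1,448.8467     2,897.6933       8,693.0799
  3     1,500.00     1,423.9279     4,271.7838      17,087.1350
  4     1,500.00     1,399.4378     5,597.7510      27,988.7552
  5     1,500.00     1,375.3688     6,876.8440      41,261.0641
  6    26,500.00    23,880.2774   143,281.6641   1,002,971.6489
  Σ                 31,002.0600   164,399.9377   1,100,950.0861
P = 31,002.0600.
Convexity = Σ t(t+1)·PV / [P·(1+y)²] = 1,100,950.0861 / (31,002.0600 × 1.035306) = 34.30112.

34.30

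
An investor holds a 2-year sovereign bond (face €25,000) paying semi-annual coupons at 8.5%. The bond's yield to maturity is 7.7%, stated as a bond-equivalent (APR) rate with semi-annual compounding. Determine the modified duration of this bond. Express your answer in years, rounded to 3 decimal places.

1.812 years

Periodic yield y = 0.0385. First find Macaulay duration:
  t   CF        PV=CF/(1+0.0385)^t    t·PV
  1     1,062.50     1,023.1103     1,023.1103
  2     1,062.50       985.1808     1,970.3616
  3     1,062.50       948.6575     2,845.9724
  4    26,062.50    22,407.3279    89,629.3115
  Σ                 25,364.2764    95,468.7558
P = 25,364.2764; Macaulay duration = 95,468.7558 / 25,364.2764 = 3.76391 half-year periods = 1.88195 years.
Modified duration = D_Mac / (1 + y) = 1.88195 / 1.0385 = 1.81218 years.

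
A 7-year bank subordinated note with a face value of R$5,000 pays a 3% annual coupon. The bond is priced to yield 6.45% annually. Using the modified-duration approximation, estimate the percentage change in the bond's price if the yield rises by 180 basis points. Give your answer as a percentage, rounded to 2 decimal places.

-10.72%

Periodic yield y = 0.0645. Modified duration first:
  t   CF        PV=CF/(1+0.0645)^t    t·PV
  1       150.00       140.9112       140.9112
  2       150.00       132.3732       264.7463
  3       150.00       124.3524       373.0573
  4       150.00       116.8177       467.2707
  5       150.00       109.7395       548.6974
  6       150.00       103.0902       618.5410
  7     5,150.00     3,324.9688    23,274.7813
  Σ                  4,052.2529    25,688.0053
P = 4,052.2529; D_Mac = 6.33919 yrs; D_mod = 6.33919/(1+0.0645) = 5.95509 yrs.
ΔP/P ≈ -D_mod · Δy = -5.95509 × (+0.018) = -0.107192 = -10.7192%.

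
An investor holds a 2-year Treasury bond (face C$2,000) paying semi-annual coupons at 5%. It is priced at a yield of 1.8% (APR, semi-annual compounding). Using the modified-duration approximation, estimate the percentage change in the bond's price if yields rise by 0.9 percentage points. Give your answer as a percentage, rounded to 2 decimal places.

Periodic yield y = 0.009. Modified duration first:
  t   CF        PV=CF/(1+0.009)^t    t·PV
  1        50.00        49.5540        49.5540
  2        50.00        49.1120        98.2240
  3        50.00        48.6739       146.0218
  4     2,050.00     1,977.8311     7,911.3243
  Σ                  2,125.1710     8,205.1241
P = 2,125.1710; D_Mac = 3.86092 half-year periods = 1.93046 yrs; D_mod = 1.93046/(1+0.009) = 1.91324 yrs.
ΔP/P ≈ -D_mod · Δy = -1.91324 × (+0.009) = -0.017219 = -1.7219%.

-1.72%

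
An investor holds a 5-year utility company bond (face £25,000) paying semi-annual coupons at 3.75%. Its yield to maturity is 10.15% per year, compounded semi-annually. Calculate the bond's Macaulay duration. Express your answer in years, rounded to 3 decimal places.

Periodic yield y = 0.05075. Discount each cash flow and weight by its period:
  t   CF        PV=CF/(1+0.05075)^t    t·PV
  1       468.75       446.1099       446.1099
  2       468.75       424.5633       849.1267
  3       468.75       404.0574     1,212.1723
  4       468.75       384.5419     1,538.1677
  5       468.75       365.9690     1,829.8449
  6       468.75       348.2931     2,089.7587
  7       468.75       331.4710     2,320.2967
  8       468.75       315.4613     2,523.6904
  9       468.75       300.2249     2,702.0240
  10   25,468.75    15,524.3578   155,243.5780
  Σ                 18,845.0496   170,754.7693
Price P = Σ PV = 18,845.0496.
Macaulay duration = Σ(t·PV) / P = 170,754.7693 / 18,845.0496 = 9.06099 half-year periods.
In years: 9.06099 / 2 = 4.53049 years.

4.530 years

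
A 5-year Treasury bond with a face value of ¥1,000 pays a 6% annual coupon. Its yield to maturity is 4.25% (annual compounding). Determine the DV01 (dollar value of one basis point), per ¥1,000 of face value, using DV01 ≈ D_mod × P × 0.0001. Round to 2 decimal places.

Periodic yield y = 0.0425.
  t   CF        PV=CF/(1+0.0425)^t    t·PV
  1        60.00        57.5540        57.5540
  2        60.00        55.2076       110.4153
  3        60.00        52.9570       158.8709
  4        60.00        50.7980       203.1922
  5     1,060.00       860.8462     4,304.2308
  Σ                  1,077.3628     4,834.2631
P = 1,077.3628; D_Mac = 4.48713 yrs; D_mod = 4.30420 yrs.
DV01 ≈ 4.30420 × 1,077.3628 × 0.0001 = 0.463718.

¥0.46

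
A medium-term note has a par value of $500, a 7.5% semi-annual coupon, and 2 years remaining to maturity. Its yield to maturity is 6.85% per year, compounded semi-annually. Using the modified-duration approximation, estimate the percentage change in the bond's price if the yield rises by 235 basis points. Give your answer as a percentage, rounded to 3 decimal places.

Periodic yield y = 0.03425. Modified duration first:
  t   CF        PV=CF/(1+0.03425)^t    t·PV
  1        18.75        18.1291        18.1291
  2        18.75        17.5287        35.0574
  3        18.75        16.9482        50.8447
  4       518.75       453.3734     1,813.4934
  Σ                    505.9794     1,917.5247
P = 505.9794; D_Mac = 3.78973 half-year periods = 1.89486 yrs; D_mod = 1.89486/(1+0.03425) = 1.83211 yrs.
ΔP/P ≈ -D_mod · Δy = -1.83211 × (+0.0235) = -0.043055 = -4.3055%.

-4.305%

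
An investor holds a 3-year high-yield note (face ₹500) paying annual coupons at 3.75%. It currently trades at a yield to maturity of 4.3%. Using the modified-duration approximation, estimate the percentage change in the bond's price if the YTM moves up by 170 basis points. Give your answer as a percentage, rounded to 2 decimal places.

Periodic yield y = 0.043. Modified duration first:
  t   CF        PV=CF/(1+0.043)^t    t·PV
  1        18.75        17.9770        17.9770
  2        18.75        17.2358        34.4717
  3       518.75       457.1989     1,371.5967
  Σ                    492.4117     1,424.0454
P = 492.4117; D_Mac = 2.89198 yrs; D_mod = 2.89198/(1+0.043) = 2.77275 yrs.
ΔP/P ≈ -D_mod · Δy = -2.77275 × (+0.017) = -0.047137 = -4.7137%.

-4.71%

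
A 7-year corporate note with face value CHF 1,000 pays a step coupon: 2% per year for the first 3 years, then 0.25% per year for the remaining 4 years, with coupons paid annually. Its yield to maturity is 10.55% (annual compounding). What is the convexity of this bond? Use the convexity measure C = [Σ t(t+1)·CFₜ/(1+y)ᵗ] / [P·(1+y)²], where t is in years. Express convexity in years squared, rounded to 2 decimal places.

With y = 0.1055:
  t   CF        PV=CF/(1+0.1055)^t    t·PV        t(t+1)·PV
  1        20.00        18.0914        18.0914          36.1827
  2        20.00        16.3649        32.7297          98.1892
  3        20.00        14.8031        44.4094         177.6376
  4         2.50         1.6738         6.6952          33.4761
  5         2.50         1.5141         7.5704          45.4221
  6         2.50         1.3696         8.2175          57.5224
  7     1,002.50       496.7904     3,477.5325      27,820.2597
  Σ                    550.6072     3,595.2460      28,268.6899
P = 550.6072.
Convexity = Σ t(t+1)·PV / [P·(1+y)²] = 28,268.6899 / (550.6072 × 1.222130) = 42.00938.

42.01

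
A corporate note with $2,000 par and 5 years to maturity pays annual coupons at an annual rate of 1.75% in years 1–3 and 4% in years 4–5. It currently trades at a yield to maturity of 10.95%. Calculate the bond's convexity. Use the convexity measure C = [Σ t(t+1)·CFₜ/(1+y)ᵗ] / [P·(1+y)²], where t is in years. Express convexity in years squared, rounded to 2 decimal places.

With y = 0.1095:
  t   CF        PV=CF/(1+0.1095)^t    t·PV        t(t+1)·PV
  1        35.00        31.5457        31.5457          63.0915
  2        35.00        28.4324        56.8648         170.5944
  3        35.00        25.6263        76.8789         307.5158
  4        80.00        52.7935       211.1741       1,055.8707
  5     2,080.00     1,237.1627     6,185.8133      37,114.8797
  Σ                  1,375.5606     6,562.2769      38,711.9520
P = 1,375.5606.
Convexity = Σ t(t+1)·PV / [P·(1+y)²] = 38,711.9520 / (1,375.5606 × 1.230990) = 22.86182.

22.86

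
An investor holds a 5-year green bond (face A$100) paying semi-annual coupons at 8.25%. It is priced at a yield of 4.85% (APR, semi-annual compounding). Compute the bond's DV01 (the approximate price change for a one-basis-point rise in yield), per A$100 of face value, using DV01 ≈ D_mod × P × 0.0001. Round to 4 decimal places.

Periodic yield y = 0.02425.
  t   CF        PV=CF/(1+0.02425)^t    t·PV
  1        4.125         4.0273         4.0273
  2        4.125         3.9320         7.8640
  3        4.125         3.8389        11.5167
  4        4.125         3.7480        14.9920
  5        4.125         3.6593        18.2963
  6        4.125         3.5726        21.4358
  7        4.125         3.4880        24.4163
  8        4.125         3.4055        27.2437
  9        4.125         3.3248        29.9235
  10     104.125        81.9399       819.3987
  Σ                    114.9363       979.1144
P = 114.9363; D_Mac = 8.51875 half-year periods = 4.25938 yrs; D_mod = 4.15853 yrs.
DV01 ≈ 4.15853 × 114.9363 × 0.0001 = 0.047797.

A$0.0478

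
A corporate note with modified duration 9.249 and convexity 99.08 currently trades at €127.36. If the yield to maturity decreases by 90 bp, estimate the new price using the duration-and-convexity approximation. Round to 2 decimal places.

Duration effect: -D_mod·Δy = -9.249 × (-0.009) = +0.083241
Convexity effect: ½·C·(Δy)² = 0.5 × 99.08 × (-0.009)² = +0.00401274
ΔP/P ≈ +0.083241 + 0.00401274 = +0.08725374
New price ≈ 127.36 × (1 + 0.08725374) = 138.4726363264.

€138.47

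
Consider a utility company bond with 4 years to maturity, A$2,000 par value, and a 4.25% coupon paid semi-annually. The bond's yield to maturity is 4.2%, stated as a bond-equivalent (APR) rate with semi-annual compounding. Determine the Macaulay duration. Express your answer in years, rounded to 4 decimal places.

3.7208 years

Periodic yield y = 0.021. Discount each cash flow and weight by its period:
  t   CF        PV=CF/(1+0.021)^t    t·PV
  1        42.50        41.6259        41.6259
  2        42.50        40.7697        81.5394
  3        42.50        39.9311       119.7934
  4        42.50        39.1098       156.4393
  5        42.50        38.3054       191.5271
  6        42.50        37.5176       225.1053
  7        42.50        36.7459       257.2212
  8     2,042.50     1,729.6416    13,837.1330
  Σ                  2,003.6470    14,910.3846
Price P = Σ PV = 2,003.6470.
Macaulay duration = Σ(t·PV) / P = 14,910.3846 / 2,003.6470 = 7.44162 half-year periods.
In years: 7.44162 / 2 = 3.72081 years.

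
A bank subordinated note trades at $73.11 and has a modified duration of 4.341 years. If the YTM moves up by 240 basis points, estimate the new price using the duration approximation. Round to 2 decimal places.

Duration approximation: ΔP/P ≈ -D_mod · Δy = -4.341 × (+0.024) = -0.104184.
New price ≈ 73.11 × (1 - 0.104184) = 65.49310776.

$65.49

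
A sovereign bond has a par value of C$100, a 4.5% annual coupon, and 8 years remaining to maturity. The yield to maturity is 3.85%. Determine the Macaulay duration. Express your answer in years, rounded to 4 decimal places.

Periodic yield y = 0.0385. Discount each cash flow and weight by its year:
  t   CF        PV=CF/(1+0.0385)^t    t·PV
  1         4.50         4.3332         4.3332
  2         4.50         4.1725         8.3451
  3         4.50         4.0178        12.0535
  4         4.50         3.8689        15.4756
  5         4.50         3.7255        18.6273
  6         4.50         3.5873        21.5241
  7         4.50         3.4544        24.1805
  8       104.50        77.2439       617.9513
  Σ                    104.4035       722.4905
Price P = Σ PV = 104.4035.
Macaulay duration = Σ(t·PV) / P = 722.4905 / 104.4035 = 6.92017 years.

6.9202 years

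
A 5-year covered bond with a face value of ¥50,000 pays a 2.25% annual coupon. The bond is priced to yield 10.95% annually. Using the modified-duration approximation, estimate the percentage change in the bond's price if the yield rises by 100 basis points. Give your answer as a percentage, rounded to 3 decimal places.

Periodic yield y = 0.1095. Modified duration first:
  t   CF        PV=CF/(1+0.1095)^t    t·PV
  1     1,125.00     1,013.9703     1,013.9703
  2     1,125.00       913.8984     1,827.7968
  3     1,125.00       823.7029     2,471.1087
  4     1,125.00       742.4091     2,969.6365
  5    51,125.00    30,408.6254   152,043.1268
  Σ                 33,902.6060   160,325.6391
P = 33,902.6060; D_Mac = 4.72901 yrs; D_mod = 4.72901/(1+0.1095) = 4.26229 yrs.
ΔP/P ≈ -D_mod · Δy = -4.26229 × (+0.01) = -0.042623 = -4.2623%.

-4.262%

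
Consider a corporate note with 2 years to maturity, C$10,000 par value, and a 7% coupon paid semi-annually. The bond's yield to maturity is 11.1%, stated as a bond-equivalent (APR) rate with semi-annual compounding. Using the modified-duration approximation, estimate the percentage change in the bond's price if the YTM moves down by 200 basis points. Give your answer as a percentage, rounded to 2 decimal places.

Periodic yield y = 0.0555. Modified duration first:
  t   CF        PV=CF/(1+0.0555)^t    t·PV
  1       350.00       331.5964       331.5964
  2       350.00       314.1605       628.3210
  3       350.00       297.6414       892.9242
  4    10,350.00     8,338.8738    33,355.4950
  Σ                  9,282.2720    35,208.3366
P = 9,282.2720; D_Mac = 3.79307 half-year periods = 1.89654 yrs; D_mod = 1.89654/(1+0.0555) = 1.79681 yrs.
ΔP/P ≈ -D_mod · Δy = -1.79681 × (-0.02) = +0.035936 = +3.5936%.

+3.59%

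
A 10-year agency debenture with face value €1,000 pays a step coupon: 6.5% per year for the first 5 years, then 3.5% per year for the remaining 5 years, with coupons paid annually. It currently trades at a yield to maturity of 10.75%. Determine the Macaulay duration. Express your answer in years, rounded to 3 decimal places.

Periodic yield y = 0.1075. Discount each cash flow and weight by its year:
  t   CF        PV=CF/(1+0.1075)^t    t·PV
  1        65.00        58.6907        58.6907
  2        65.00        52.9939       105.9878
  3        65.00        47.8500       143.5501
  4        65.00        43.2054       172.8218
  5        65.00        39.0117       195.0584
  6        35.00        18.9673       113.8038
  7        35.00        17.1262       119.8836
  8        35.00        15.4639       123.7110
  9        35.00        13.9629       125.6658
  10    1,035.00       372.8233     3,728.2326
  Σ                    680.0953     4,887.4056
Price P = Σ PV = 680.0953.
Macaulay duration = Σ(t·PV) / P = 4,887.4056 / 680.0953 = 7.18635 years.

7.186 years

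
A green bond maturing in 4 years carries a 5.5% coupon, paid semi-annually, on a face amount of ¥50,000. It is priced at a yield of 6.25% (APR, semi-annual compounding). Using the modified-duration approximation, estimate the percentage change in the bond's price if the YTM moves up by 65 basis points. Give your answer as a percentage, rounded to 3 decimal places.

Periodic yield y = 0.03125. Modified duration first:
  t   CF        PV=CF/(1+0.03125)^t    t·PV
  1     1,375.00     1,333.3333     1,333.3333
  2     1,375.00     1,292.9293     2,585.8586
  3     1,375.00     1,253.7496     3,761.2489
  4     1,375.00     1,215.7572     4,863.0288
  5     1,375.00     1,178.9161     5,894.5804
  6     1,375.00     1,143.1913     6,859.1481
  7     1,375.00     1,108.5492     7,759.8443
  8    51,375.00    40,164.2945   321,314.3557
  Σ                 48,690.7205   354,371.3981
P = 48,690.7205; D_Mac = 7.27801 half-year periods = 3.63900 yrs; D_mod = 3.63900/(1+0.03125) = 3.52873 yrs.
ΔP/P ≈ -D_mod · Δy = -3.52873 × (+0.0065) = -0.022937 = -2.2937%.

-2.294%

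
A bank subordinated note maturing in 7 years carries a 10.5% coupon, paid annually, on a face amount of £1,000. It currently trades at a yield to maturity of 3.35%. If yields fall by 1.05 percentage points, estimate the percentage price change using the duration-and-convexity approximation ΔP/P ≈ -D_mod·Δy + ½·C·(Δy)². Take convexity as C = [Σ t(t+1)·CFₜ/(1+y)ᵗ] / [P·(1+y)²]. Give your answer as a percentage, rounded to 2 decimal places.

With y = 0.0335:
  t   CF        PV=CF/(1+0.0335)^t    t·PV        t(t+1)·PV
  1       105.00       101.5965       101.5965         203.1930
  2       105.00        98.3034       196.6067         589.8201
  3       105.00        95.1169       285.3508       1,141.4032
  4       105.00        92.0338       368.1352       1,840.6761
  5       105.00        89.0506       445.2530       2,671.5183
  6       105.00        86.1641       516.9847       3,618.8927
  7     1,105.00       877.3824     6,141.6767      49,133.4136
  Σ                  1,439.6477     8,055.6037      59,198.9170
P = 1,439.6477; D_Mac = 5.59554 yrs; D_mod = 5.41416 yrs; C = 38.49786.
Duration effect: -5.41416 × (-0.0105) = +0.056849
Convexity effect: 0.5 × 38.49786 × (-0.0105)² = +0.0021222
ΔP/P ≈ +0.056849 + 0.0021222 = +0.058971 = +5.8971%.

+5.90%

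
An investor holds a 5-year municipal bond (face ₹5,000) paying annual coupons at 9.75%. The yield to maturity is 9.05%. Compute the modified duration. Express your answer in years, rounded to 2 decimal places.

Periodic yield y = 0.0905. First find Macaulay duration:
  t   CF        PV=CF/(1+0.0905)^t    t·PV
  1       487.50       447.0426       447.0426
  2       487.50       409.9428       819.8856
  3       487.50       375.9219     1,127.7657
  4       487.50       344.7243     1,378.8973
  5     5,487.50     3,558.3297    17,791.6484
  Σ                  5,135.9614    21,565.2397
P = 5,135.9614; Macaulay duration = 21,565.2397 / 5,135.9614 = 4.19887 years.
Modified duration = D_Mac / (1 + y) = 4.19887 / 1.0905 = 3.85041 years.

3.85 years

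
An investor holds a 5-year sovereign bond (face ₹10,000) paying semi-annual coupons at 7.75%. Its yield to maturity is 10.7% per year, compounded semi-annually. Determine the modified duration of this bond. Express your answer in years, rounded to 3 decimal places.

Periodic yield y = 0.0535. First find Macaulay duration:
  t   CF        PV=CF/(1+0.0535)^t    t·PV
  1       387.50       367.8215       367.8215
  2       387.50       349.1424       698.2849
  3       387.50       331.4119       994.2357
  4       387.50       314.5818     1,258.3271
  5       387.50       298.6063     1,493.0316
  6       387.50       283.4422     1,700.6530
  7       387.50       269.0481     1,883.3367
  8       387.50       255.3850     2,043.0800
  9       387.50       242.4158     2,181.7418
  10   10,387.50     6,168.3021    61,683.0212
  Σ                  8,880.1571    74,303.5336
P = 8,880.1571; Macaulay duration = 74,303.5336 / 8,880.1571 = 8.36737 half-year periods = 4.18368 years.
Modified duration = D_Mac / (1 + y) = 4.18368 / 1.0535 = 3.97122 years.

3.971 years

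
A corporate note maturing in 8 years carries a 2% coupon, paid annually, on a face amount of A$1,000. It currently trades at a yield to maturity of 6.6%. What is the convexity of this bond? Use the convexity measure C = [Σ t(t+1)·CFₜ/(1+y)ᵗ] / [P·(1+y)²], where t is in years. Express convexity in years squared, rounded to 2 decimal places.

With y = 0.066:
  t   CF        PV=CF/(1+0.066)^t    t·PV        t(t+1)·PV
  1        20.00        18.7617        18.7617          37.5235
  2        20.00        17.6001        35.2002         105.6007
  3        20.00        16.5104        49.5313         198.1252
  4        20.00        15.4882        61.9528         309.7642
  5        20.00        14.5293        72.6464         435.8783
  6        20.00        13.6297        81.7783         572.4480
  7        20.00        12.7858        89.5009         716.0075
  8     1,020.00       611.7057     4,893.6457      44,042.8111
  Σ                    721.0110     5,303.0174      46,418.1584
P = 721.0110.
Convexity = Σ t(t+1)·PV / [P·(1+y)²] = 46,418.1584 / (721.0110 × 1.136356) = 56.65413.

56.65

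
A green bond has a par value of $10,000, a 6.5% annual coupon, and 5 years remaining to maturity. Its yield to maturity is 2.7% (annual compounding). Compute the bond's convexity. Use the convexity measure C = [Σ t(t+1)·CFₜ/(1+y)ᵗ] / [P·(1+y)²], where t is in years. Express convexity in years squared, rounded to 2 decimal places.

24.48

With y = 0.027:
  t   CF        PV=CF/(1+0.027)^t    t·PV        t(t+1)·PV
  1       650.00       632.9114       632.9114       1,265.8228
  2       650.00       616.2720     1,232.5441       3,697.6323
  3       650.00       600.0702     1,800.2105       7,200.8418
  4       650.00       584.2942     2,337.1768      11,685.8842
  5    10,650.00     9,321.7487    46,608.7434     279,652.4603
  Σ                 11,755.2965    52,611.5862     303,502.6414
P = 11,755.2965.
Convexity = Σ t(t+1)·PV / [P·(1+y)²] = 303,502.6414 / (11,755.2965 × 1.054729) = 24.47868.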